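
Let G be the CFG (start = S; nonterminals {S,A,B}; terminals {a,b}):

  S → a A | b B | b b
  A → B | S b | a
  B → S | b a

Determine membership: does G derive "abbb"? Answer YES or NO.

Convert to CNF:
  S -> T0 B | T0 T0 | T1 A
  A -> S T0 | T0 B | T0 T0 | T0 T1 | T1 A | a
  B -> T0 B | T0 T0 | T0 T1 | T1 A
  T0 -> b
  T1 -> a

Fill CYK table bottom-up:
  cell(0,0) a: {A,T1}  orig:{A}
  cell(1,1) b: {T0}  orig:{}
  cell(2,2) b: {T0}  orig:{}
  cell(3,3) b: {T0}  orig:{}
  cell(0,1) ab: ∅
  cell(1,2) bb: {A,B,S}
  cell(2,3) bb: {A,B,S}
  cell(0,2) abb: {A,B,S}
  cell(1,3) bbb: {A,B,S}
  cell(0,3) abbb: {A,B,S}

S ∈ T[0,3] ⇒ YES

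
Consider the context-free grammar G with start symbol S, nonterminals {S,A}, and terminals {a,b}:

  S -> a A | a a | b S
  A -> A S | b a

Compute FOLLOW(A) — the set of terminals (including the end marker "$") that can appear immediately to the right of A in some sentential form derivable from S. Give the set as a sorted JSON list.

Compute FIRST by fixpoint:
round 1:
  A via A→b a: +{b}
  S via S→a A: +{a}
  S via S→b S: +{b}
  S: {a,b}  A: {b}
round 2: done
  S: {a,b}  A: {b}

FOLLOW sets:
seed FOLLOW(S) with $
iter 1:
  A→A S: FOLLOW(A) ⊇ FIRST(S) = {a,b}; new: +{a,b}
  A→A S: FOLLOW(S) ⊇ FOLLOW(A) ⊇ {a,b}; new: +{a,b}
  S→a A: FOLLOW(A) ⊇ FOLLOW(S) ⊇ {$,a,b}; new: +{$}
  FOLLOW(S)={$,a,b}  FOLLOW(A)={$,a,b}
iter 2: (no change)
  FOLLOW(S)={$,a,b}  FOLLOW(A)={$,a,b}

FOLLOW(A) = ["$", "a", "b"]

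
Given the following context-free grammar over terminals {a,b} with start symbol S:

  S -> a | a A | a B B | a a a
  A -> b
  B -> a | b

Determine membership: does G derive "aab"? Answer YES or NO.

CNF form of G:
  S -> T0 A | T0 X1 | T0 X2 | a
  A -> b
  B -> a | b
  T0 -> a
  X1 -> B B
  X2 -> T0 T0

Fill CYK table bottom-up:
  cell(0,0) a: {B,S,T0}  orig:{B,S}
  cell(1,1) a: {B,S,T0}  orig:{B,S}
  cell(2,2) b: {A,B}
  cell(0,1) aa: {X1,X2}  orig:{}
  cell(1,2) ab: {S,X1}  orig:{S}
  cell(0,2) aab: {S}

S ∈ T[0,2] ⇒ YES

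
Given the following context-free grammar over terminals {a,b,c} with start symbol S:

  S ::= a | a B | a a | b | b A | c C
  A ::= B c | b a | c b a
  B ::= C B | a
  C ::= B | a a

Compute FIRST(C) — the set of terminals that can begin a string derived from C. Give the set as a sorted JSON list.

Compute FIRST by fixpoint:
[1]
  A via A→b a: +{b}
  A via A→c b a: +{c}
  B via B→a: +{a}
  C via C→B: +{a}
  S via S→a: +{a}
  S via S→b: +{b}
  S via S→c C: +{c}
  S: {a,b,c}  A: {b,c}  B: {a}  C: {a}
[2]
  A via A→B c: +{a}
  S: {a,b,c}  A: {a,b,c}  B: {a}  C: {a}
[3] done
  S: {a,b,c}  A: {a,b,c}  B: {a}  C: {a}

FIRST(C) = ["a"]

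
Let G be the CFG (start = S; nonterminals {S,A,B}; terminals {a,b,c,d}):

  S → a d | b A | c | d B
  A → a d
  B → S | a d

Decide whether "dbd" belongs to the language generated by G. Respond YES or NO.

Convert to CNF:
  S -> T0 T1 | T1 B | T2 A | c
  A -> T0 T1
  B -> T0 T1 | T1 B | T2 A | c
  T0 -> a
  T1 -> d
  T2 -> b

CYK fill:
  T[0,0] 'd' = {T1}  orig:{}
  T[1,1] 'b' = {T2}  orig:{}
  T[2,2] 'd' = {T1}  orig:{}
  T[0,1] 'db' = ∅
  T[1,2] 'bd' = ∅
  T[0,2] 'dbd' = ∅

S ∉ T[0,2] ⇒ NO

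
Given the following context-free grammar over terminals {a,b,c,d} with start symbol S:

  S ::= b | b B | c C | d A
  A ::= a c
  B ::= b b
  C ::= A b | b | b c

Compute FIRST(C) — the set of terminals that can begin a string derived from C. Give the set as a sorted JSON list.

FIRST sets, iterate to fixpoint:
round 1:
  A via A→a c: +{a}
  B via B→b b: +{b}
  C via C→A b: +{a}
  C via C→b: +{b}
  S via S→b: +{b}
  S via S→c C: +{c}
  S via S→d A: +{d}
  FIRST[S]={b,c,d}  FIRST[A]={a}  FIRST[B]={b}  FIRST[C]={a,b}
round 2: (stable)
  FIRST[S]={b,c,d}  FIRST[A]={a}  FIRST[B]={b}  FIRST[C]={a,b}

FIRST(C) = ["a", "b"]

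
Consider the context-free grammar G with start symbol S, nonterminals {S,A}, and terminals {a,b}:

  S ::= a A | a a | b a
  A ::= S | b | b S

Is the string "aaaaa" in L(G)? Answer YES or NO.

CNF form of G:
  S -> T0 A | T0 T0 | T1 T0
  A -> T0 A | T0 T0 | T1 S | T1 T0 | b
  T0 -> a
  T1 -> b

CYK table (by increasing span):
  cell(0,0) a: {T0}  orig:{}
  cell(1,1) a: {T0}  orig:{}
  cell(2,2) a: {T0}  orig:{}
  cell(3,3) a: {T0}  orig:{}
  cell(4,4) a: {T0}  orig:{}
  cell(0,1) aa: {A,S}
  cell(1,2) aa: {A,S}
  cell(2,3) aa: {A,S}
  cell(3,4) aa: {A,S}
  cell(0,2) aaa: {A,S}
  cell(1,3) aaa: {A,S}
  cell(2,4) aaa: {A,S}
  cell(0,3) aaaa: {A,S}
  cell(1,4) aaaa: {A,S}
  cell(0,4) aaaaa: {A,S}

S ∈ T[0,4] ⇒ YES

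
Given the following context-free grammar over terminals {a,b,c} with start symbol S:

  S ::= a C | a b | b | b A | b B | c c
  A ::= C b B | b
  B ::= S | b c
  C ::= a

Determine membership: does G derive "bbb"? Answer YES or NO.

CNF form of G:
  S -> T0 A | T0 B | T1 C | T1 T0 | T2 T2 | b
  A -> C X3 | b
  B -> T0 A | T0 B | T0 T2 | T1 C | T1 T0 | T2 T2 | b
  C -> a
  T0 -> b
  T1 -> a
  T2 -> c
  X3 -> T0 B

CYK fill:
  cell(0,0) b: {A,B,S,T0}  orig:{A,B,S}
  cell(1,1) b: {A,B,S,T0}  orig:{A,B,S}
  cell(2,2) b: {A,B,S,T0}  orig:{A,B,S}
  cell(0,1) bb: {B,S,X3}  orig:{B,S}
  cell(1,2) bb: {B,S,X3}  orig:{B,S}
  cell(0,2) bbb: {B,S,X3}  orig:{B,S}

S ∈ T[0,2] ⇒ YES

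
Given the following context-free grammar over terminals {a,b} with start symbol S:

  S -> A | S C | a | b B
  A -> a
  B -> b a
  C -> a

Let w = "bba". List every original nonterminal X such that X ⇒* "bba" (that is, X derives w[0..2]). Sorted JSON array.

Convert to CNF:
  S -> S C | T0 B | a
  A -> a
  B -> T0 T1
  C -> a
  T0 -> b
  T1 -> a

CYK fill, restricted to cells inside w[0..2]:
  [0..0]={T0}  "b"  orig:{}
  [1..1]={T0}  "b"  orig:{}
  [2..2]={A,C,S,T1}  "a"  orig:{A,C,S}
  [0..1]=∅  "bb"
  [1..2]={B}  "ba"
  [0..2]={S}  "bba"

Original NTs in T[0,2] deriving "bba": ["S"]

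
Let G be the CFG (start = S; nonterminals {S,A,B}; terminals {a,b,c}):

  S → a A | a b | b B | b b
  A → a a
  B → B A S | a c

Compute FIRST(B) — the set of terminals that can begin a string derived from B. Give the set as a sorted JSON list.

FIRST sets, iterate to fixpoint:
iter 1:
  A via A→a a: +{a}
  B via B→a c: +{a}
  S via S→a A: +{a}
  S via S→b B: +{b}
  FIRST(S)={a,b}  FIRST(A)={a}  FIRST(B)={a}
iter 2: — fixpoint
  FIRST(S)={a,b}  FIRST(A)={a}  FIRST(B)={a}

FIRST(B) = ["a"]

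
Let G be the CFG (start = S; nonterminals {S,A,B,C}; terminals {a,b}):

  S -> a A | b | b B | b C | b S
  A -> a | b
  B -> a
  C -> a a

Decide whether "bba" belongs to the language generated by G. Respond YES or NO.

CNF form of G:
  S -> T0 A | T1 B | T1 C | T1 S | b
  A -> a | b
  B -> a
  C -> T0 T0
  T0 -> a
  T1 -> b

Fill CYK table bottom-up:
  [0..0]={A,S,T1}  "b"  orig:{A,S}
  [1..1]={A,S,T1}  "b"  orig:{A,S}
  [2..2]={A,B,T0}  "a"  orig:{A,B}
  [0..1]={S}  "bb"
  [1..2]={S}  "ba"
  [0..2]={S}  "bba"

S ∈ T[0,2] ⇒ YES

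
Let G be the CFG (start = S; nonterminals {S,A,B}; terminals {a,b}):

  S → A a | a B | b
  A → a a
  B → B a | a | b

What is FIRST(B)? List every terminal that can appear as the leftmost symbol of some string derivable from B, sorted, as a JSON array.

FIRST sets, iterate to fixpoint:
round 1:
  A via A→a a: +{a}
  B via B→a: +{a}
  B via B→b: +{b}
  S via S→A a: +{a}
  S via S→b: +{b}
  S: {a,b}  A: {a}  B: {a,b}
round 2: done
  S: {a,b}  A: {a}  B: {a,b}

FIRST(B) = ["a", "b"]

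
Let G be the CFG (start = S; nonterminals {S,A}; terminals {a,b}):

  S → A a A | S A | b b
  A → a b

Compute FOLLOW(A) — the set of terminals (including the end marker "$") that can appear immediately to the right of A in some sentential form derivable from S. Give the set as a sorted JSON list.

FIRST iteration:
round 1:
  A via A→a b: +{a}
  S via S→A a A: +{a}
  S via S→b b: +{b}
  FIRST[S]={a,b}  FIRST[A]={a}
round 2: (no change)
  FIRST[S]={a,b}  FIRST[A]={a}

FOLLOW sets:
FOLLOW(S) := {$}
iter 1:
  S→A a A: FOLLOW(A) ⊇ FIRST(a) = {a}; new: +{a}
  S→A a A: FOLLOW(A) ⊇ FOLLOW(S) ⊇ {$}; new: +{$}
  S→S A: FOLLOW(S) ⊇ FIRST(A) = {a}; new: +{a}
  FOLLOW[S]={$,a}  FOLLOW[A]={$,a}
iter 2: done
  FOLLOW[S]={$,a}  FOLLOW[A]={$,a}

FOLLOW(A) = ["$", "a"]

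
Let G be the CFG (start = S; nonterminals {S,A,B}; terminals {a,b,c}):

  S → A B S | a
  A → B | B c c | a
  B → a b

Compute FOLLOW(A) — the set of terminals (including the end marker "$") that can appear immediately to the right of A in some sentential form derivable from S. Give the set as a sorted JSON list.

FIRST sets, iterate to fixpoint:
iter 1:
  A via A→a: +{a}
  B via B→a b: +{a}
  S via S→A B S: +{a}
  FIRST[S]={a}  FIRST[A]={a}  FIRST[B]={a}
iter 2: (no change)
  FIRST[S]={a}  FIRST[A]={a}  FIRST[B]={a}

Compute FOLLOW by fixpoint:
FOLLOW(S) := {$}
[1]
  A→B c c: FOLLOW(B) ⊇ FIRST(c) = {c}; new: +{c}
  S→A B S: FOLLOW(A) ⊇ FIRST(B) = {a}; new: +{a}
  S→A B S: FOLLOW(B) ⊇ FIRST(S) = {a}; new: +{a}
  FOLLOW(S)={$}  FOLLOW(A)={a}  FOLLOW(B)={a,c}
[2] — fixpoint
  FOLLOW(S)={$}  FOLLOW(A)={a}  FOLLOW(B)={a,c}

FOLLOW(A) = ["a"]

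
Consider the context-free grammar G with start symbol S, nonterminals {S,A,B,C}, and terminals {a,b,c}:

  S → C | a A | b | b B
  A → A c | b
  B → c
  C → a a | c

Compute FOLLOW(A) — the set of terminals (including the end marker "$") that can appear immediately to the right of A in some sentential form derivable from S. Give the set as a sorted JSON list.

FIRST sets, iterate to fixpoint:
iter 1:
  A via A→b: +{b}
  B via B→c: +{c}
  C via C→a a: +{a}
  C via C→c: +{c}
  S via S→C: +{a,c}
  S via S→b: +{b}
  FIRST(S)={a,b,c}  FIRST(A)={b}  FIRST(B)={c}  FIRST(C)={a,c}
iter 2: — fixpoint
  FIRST(S)={a,b,c}  FIRST(A)={b}  FIRST(B)={c}  FIRST(C)={a,c}

FOLLOW iteration:
seed FOLLOW(S) with $
round 1:
  A→A c: FOLLOW(A) ⊇ FIRST(c) = {c}; new: +{c}
  S→C: FOLLOW(C) ⊇ FOLLOW(S) ⊇ {$}; new: +{$}
  S→a A: FOLLOW(A) ⊇ FOLLOW(S) ⊇ {$}; new: +{$}
  S→b B: FOLLOW(B) ⊇ FOLLOW(S) ⊇ {$}; new: +{$}
  FOLLOW(S)={$}  FOLLOW(A)={$,c}  FOLLOW(B)={$}  FOLLOW(C)={$}
round 2: — fixpoint
  FOLLOW(S)={$}  FOLLOW(A)={$,c}  FOLLOW(B)={$}  FOLLOW(C)={$}

FOLLOW(A) = ["$", "c"]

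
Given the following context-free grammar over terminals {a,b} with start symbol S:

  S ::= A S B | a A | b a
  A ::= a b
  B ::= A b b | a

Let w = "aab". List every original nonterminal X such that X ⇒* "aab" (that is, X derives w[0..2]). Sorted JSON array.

Convert to CNF:
  S -> A X3 | T0 A | T1 T0
  A -> T0 T1
  B -> A X2 | a
  T0 -> a
  T1 -> b
  X2 -> T1 T1
  X3 -> S B

CYK table (by increasing span) — only the sub-triangle for w[0..2]:
  T[0,0] 'a' = {B,T0}  orig:{B}
  T[1,1] 'a' = {B,T0}  orig:{B}
  T[2,2] 'b' = {T1}  orig:{}
  T[0,1] 'aa' = ∅
  T[1,2] 'ab' = {A}
  T[0,2] 'aab' = {S}

Original NTs in T[0,2] deriving "aab": ["S"]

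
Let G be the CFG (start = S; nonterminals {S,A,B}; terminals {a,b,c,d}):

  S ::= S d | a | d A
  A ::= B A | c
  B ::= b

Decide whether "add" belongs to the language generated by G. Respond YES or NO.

Convert to CNF:
  S -> S T0 | T0 A | a
  A -> B A | c
  B -> b
  T0 -> d

Fill CYK table bottom-up:
  T[0,0] 'a' = {S}
  T[1,1] 'd' = {T0}  orig:{}
  T[2,2] 'd' = {T0}  orig:{}
  T[0,1] 'ad' = {S}
  T[1,2] 'dd' = ∅
  T[0,2] 'add' = {S}

S ∈ T[0,2] ⇒ YES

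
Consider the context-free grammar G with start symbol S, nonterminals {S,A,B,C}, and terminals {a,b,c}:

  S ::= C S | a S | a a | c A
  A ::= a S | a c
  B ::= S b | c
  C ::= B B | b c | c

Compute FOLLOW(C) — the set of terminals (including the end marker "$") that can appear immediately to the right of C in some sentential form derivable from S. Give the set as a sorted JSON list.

FIRST iteration:
[1]
  A via A→a S: +{a}
  B via B→c: +{c}
  C via C→B B: +{c}
  C via C→b c: +{b}
  S via S→C S: +{b,c}
  S via S→a S: +{a}
  FIRST(S)={a,b,c}  FIRST(A)={a}  FIRST(B)={c}  FIRST(C)={b,c}
[2]
  B via B→S b: +{a,b}
  C via C→B B: +{a}
  FIRST(S)={a,b,c}  FIRST(A)={a}  FIRST(B)={a,b,c}  FIRST(C)={a,b,c}
[3] — fixpoint
  FIRST(S)={a,b,c}  FIRST(A)={a}  FIRST(B)={a,b,c}  FIRST(C)={a,b,c}

FOLLOW sets:
FOLLOW(S) := {$}
pass 1:
  B→S b: FOLLOW(S) ⊇ FIRST(b) = {b}; new: +{b}
  C→B B: FOLLOW(B) ⊇ FIRST(B) = {a,b,c}; new: +{a,b,c}
  S→C S: FOLLOW(C) ⊇ FIRST(S) = {a,b,c}; new: +{a,b,c}
  S→c A: FOLLOW(A) ⊇ FOLLOW(S) ⊇ {$,b}; new: +{$,b}
  S: {$,b}  A: {$,b}  B: {a,b,c}  C: {a,b,c}
pass 2: (stable)
  S: {$,b}  A: {$,b}  B: {a,b,c}  C: {a,b,c}

FOLLOW(C) = ["a", "b", "c"]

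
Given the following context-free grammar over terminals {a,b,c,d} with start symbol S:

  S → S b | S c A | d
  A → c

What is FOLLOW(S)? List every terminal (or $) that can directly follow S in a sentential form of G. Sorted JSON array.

FIRST sets, iterate to fixpoint:
[1]
  A via A→c: +{c}
  S via S→d: +{d}
  FIRST[S]={d}  FIRST[A]={c}
[2] — fixpoint
  FIRST[S]={d}  FIRST[A]={c}

FOLLOW iteration:
FOLLOW(S) := {$}
pass 1:
  S→S b: FOLLOW(S) ⊇ FIRST(b) = {b}; new: +{b}
  S→S c A: FOLLOW(S) ⊇ FIRST(c) = {c}; new: +{c}
  S→S c A: FOLLOW(A) ⊇ FOLLOW(S) ⊇ {$,b,c}; new: +{$,b,c}
  S: {$,b,c}  A: {$,b,c}
pass 2: — fixpoint
  S: {$,b,c}  A: {$,b,c}

FOLLOW(S) = ["$", "b", "c"]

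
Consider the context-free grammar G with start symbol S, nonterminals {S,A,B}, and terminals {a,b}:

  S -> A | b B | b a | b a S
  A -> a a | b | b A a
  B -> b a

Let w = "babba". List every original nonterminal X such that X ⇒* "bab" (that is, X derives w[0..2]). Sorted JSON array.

Convert to CNF:
  S -> T0 T0 | T1 B | T1 T0 | T1 X3 | T1 X4 | b
  A -> T0 T0 | T1 X2 | b
  B -> T1 T0
  T0 -> a
  T1 -> b
  X2 -> A T0
  X3 -> A T0
  X4 -> T0 S

CYK table (by increasing span) — only the sub-triangle for w[0..2]:
  [0..0]={A,S,T1}  "b"  orig:{A,S}
  [1..1]={T0}  "a"  orig:{}
  [2..2]={A,S,T1}  "b"  orig:{A,S}
  [0..1]={B,S,X2,X3}  "ba"  orig:{B,S}
  [1..2]={X4}  "ab"  orig:{}
  [0..2]={S}  "bab"

Original NTs in T[0,2] deriving "bab": ["S"]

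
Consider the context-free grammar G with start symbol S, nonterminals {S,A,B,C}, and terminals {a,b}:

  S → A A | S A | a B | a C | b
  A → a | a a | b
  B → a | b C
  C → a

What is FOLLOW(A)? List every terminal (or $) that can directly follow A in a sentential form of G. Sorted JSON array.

Compute FIRST by fixpoint:
round 1:
  A via A→a: +{a}
  A via A→b: +{b}
  B via B→a: +{a}
  B via B→b C: +{b}
  C via C→a: +{a}
  S via S→A A: +{a,b}
  FIRST(S)={a,b}  FIRST(A)={a,b}  FIRST(B)={a,b}  FIRST(C)={a}
round 2: — fixpoint
  FIRST(S)={a,b}  FIRST(A)={a,b}  FIRST(B)={a,b}  FIRST(C)={a}

Compute FOLLOW by fixpoint:
FOLLOW(S) := {$}
round 1:
  S→A A: FOLLOW(A) ⊇ FIRST(A) = {a,b}; new: +{a,b}
  S→A A: FOLLOW(A) ⊇ FOLLOW(S) ⊇ {$}; new: +{$}
  S→S A: FOLLOW(S) ⊇ FIRST(A) = {a,b}; new: +{a,b}
  S→a B: FOLLOW(B) ⊇ FOLLOW(S) ⊇ {$,a,b}; new: +{$,a,b}
  S→a C: FOLLOW(C) ⊇ FOLLOW(S) ⊇ {$,a,b}; new: +{$,a,b}
  S: {$,a,b}  A: {$,a,b}  B: {$,a,b}  C: {$,a,b}
round 2: done
  S: {$,a,b}  A: {$,a,b}  B: {$,a,b}  C: {$,a,b}

FOLLOW(A) = ["$", "a", "b"]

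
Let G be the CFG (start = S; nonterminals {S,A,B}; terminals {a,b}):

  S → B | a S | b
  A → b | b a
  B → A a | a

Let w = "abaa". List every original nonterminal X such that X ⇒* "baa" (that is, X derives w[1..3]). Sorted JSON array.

Convert to CNF:
  S -> A T1 | T1 S | a | b
  A -> T0 T1 | b
  B -> A T1 | a
  T0 -> b
  T1 -> a

CYK fill, restricted to cells inside w[1..3]:
  T[1,1] 'b' = {A,S,T0}  orig:{A,S}
  T[2,2] 'a' = {B,S,T1}  orig:{B,S}
  T[3,3] 'a' = {B,S,T1}  orig:{B,S}
  T[1,2] 'ba' = {A,B,S}
  T[2,3] 'aa' = {S}
  T[1,3] 'baa' = {B,S}

Original NTs in T[1,3] deriving "baa": ["B", "S"]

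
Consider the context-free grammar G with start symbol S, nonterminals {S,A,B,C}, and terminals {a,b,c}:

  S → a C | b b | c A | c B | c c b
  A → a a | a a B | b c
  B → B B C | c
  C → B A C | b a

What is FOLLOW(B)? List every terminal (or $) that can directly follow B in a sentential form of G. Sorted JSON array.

Compute FIRST by fixpoint:
[1]
  A via A→a a: +{a}
  A via A→b c: +{b}
  B via B→c: +{c}
  C via C→B A C: +{c}
  C via C→b a: +{b}
  S via S→a C: +{a}
  S via S→b b: +{b}
  S via S→c A: +{c}
  FIRST(S)={a,b,c}  FIRST(A)={a,b}  FIRST(B)={c}  FIRST(C)={b,c}
[2] (stable)
  FIRST(S)={a,b,c}  FIRST(A)={a,b}  FIRST(B)={c}  FIRST(C)={b,c}

FOLLOW iteration:
seed FOLLOW(S) with $
round 1:
  B→B B C: FOLLOW(B) ⊇ FIRST(B) = {c}; new: +{c}
  B→B B C: FOLLOW(B) ⊇ FIRST(C) = {b,c}; new: +{b}
  B→B B C: FOLLOW(C) ⊇ FOLLOW(B) ⊇ {b,c}; new: +{b,c}
  C→B A C: FOLLOW(B) ⊇ FIRST(A) = {a,b}; new: +{a}
  C→B A C: FOLLOW(A) ⊇ FIRST(C) = {b,c}; new: +{b,c}
  S→a C: FOLLOW(C) ⊇ FOLLOW(S) ⊇ {$}; new: +{$}
  S→c A: FOLLOW(A) ⊇ FOLLOW(S) ⊇ {$}; new: +{$}
  S→c B: FOLLOW(B) ⊇ FOLLOW(S) ⊇ {$}; new: +{$}
  FOLLOW[S]={$}  FOLLOW[A]={$,b,c}  FOLLOW[B]={$,a,b,c}  FOLLOW[C]={$,b,c}
round 2:
  B→B B C: FOLLOW(C) ⊇ FOLLOW(B) ⊇ {$,a,b,c}; new: +{a}
  FOLLOW[S]={$}  FOLLOW[A]={$,b,c}  FOLLOW[B]={$,a,b,c}  FOLLOW[C]={$,a,b,c}
round 3: done
  FOLLOW[S]={$}  FOLLOW[A]={$,b,c}  FOLLOW[B]={$,a,b,c}  FOLLOW[C]={$,a,b,c}

FOLLOW(B) = ["$", "a", "b", "c"]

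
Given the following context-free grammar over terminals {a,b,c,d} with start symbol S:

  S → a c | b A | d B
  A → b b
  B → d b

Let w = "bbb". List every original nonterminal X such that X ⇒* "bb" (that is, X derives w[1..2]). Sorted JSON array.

Convert to CNF:
  S -> T0 A | T1 B | T2 T3
  A -> T0 T0
  B -> T1 T0
  T0 -> b
  T1 -> d
  T2 -> a
  T3 -> c

CYK fill — only the sub-triangle for w[1..2]:
  T[1,1] 'b' = {T0}  orig:{}
  T[2,2] 'b' = {T0}  orig:{}
  T[1,2] 'bb' = {A}

Original NTs in T[1,2] deriving "bb": ["A"]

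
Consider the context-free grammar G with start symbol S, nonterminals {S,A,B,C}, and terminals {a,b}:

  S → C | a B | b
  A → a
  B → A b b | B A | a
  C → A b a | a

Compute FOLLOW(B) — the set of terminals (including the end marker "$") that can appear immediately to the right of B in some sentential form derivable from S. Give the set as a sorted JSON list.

Compute FIRST by fixpoint:
iter 1:
  A via A→a: +{a}
  B via B→A b b: +{a}
  C via C→A b a: +{a}
  S via S→C: +{a}
  S via S→b: +{b}
  FIRST[S]={a,b}  FIRST[A]={a}  FIRST[B]={a}  FIRST[C]={a}
iter 2: — fixpoint
  FIRST[S]={a,b}  FIRST[A]={a}  FIRST[B]={a}  FIRST[C]={a}

FOLLOW iteration:
FOLLOW(S) := {$}
[1]
  B→A b b: FOLLOW(A) ⊇ FIRST(b) = {b}; new: +{b}
  B→B A: FOLLOW(B) ⊇ FIRST(A) = {a}; new: +{a}
  B→B A: FOLLOW(A) ⊇ FOLLOW(B) ⊇ {a}; new: +{a}
  S→C: FOLLOW(C) ⊇ FOLLOW(S) ⊇ {$}; new: +{$}
  S→a B: FOLLOW(B) ⊇ FOLLOW(S) ⊇ {$}; new: +{$}
  FOLLOW[S]={$}  FOLLOW[A]={a,b}  FOLLOW[B]={$,a}  FOLLOW[C]={$}
[2]
  B→B A: FOLLOW(A) ⊇ FOLLOW(B) ⊇ {$,a}; new: +{$}
  FOLLOW[S]={$}  FOLLOW[A]={$,a,b}  FOLLOW[B]={$,a}  FOLLOW[C]={$}
[3] — fixpoint
  FOLLOW[S]={$}  FOLLOW[A]={$,a,b}  FOLLOW[B]={$,a}  FOLLOW[C]={$}

FOLLOW(B) = ["$", "a"]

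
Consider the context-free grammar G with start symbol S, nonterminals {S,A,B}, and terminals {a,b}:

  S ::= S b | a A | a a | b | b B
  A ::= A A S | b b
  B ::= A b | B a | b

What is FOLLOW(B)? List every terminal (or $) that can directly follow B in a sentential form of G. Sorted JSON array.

FIRST sets, iterate to fixpoint:
pass 1:
  A via A→b b: +{b}
  B via B→A b: +{b}
  S via S→a A: +{a}
  S via S→b: +{b}
  S: {a,b}  A: {b}  B: {b}
pass 2: done
  S: {a,b}  A: {b}  B: {b}

FOLLOW iteration:
seed FOLLOW(S) with $
iter 1:
  A→A A S: FOLLOW(A) ⊇ FIRST(A) = {b}; new: +{b}
  A→A A S: FOLLOW(A) ⊇ FIRST(S) = {a,b}; new: +{a}
  A→A A S: FOLLOW(S) ⊇ FOLLOW(A) ⊇ {a,b}; new: +{a,b}
  B→B a: FOLLOW(B) ⊇ FIRST(a) = {a}; new: +{a}
  S→a A: FOLLOW(A) ⊇ FOLLOW(S) ⊇ {$,a,b}; new: +{$}
  S→b B: FOLLOW(B) ⊇ FOLLOW(S) ⊇ {$,a,b}; new: +{$,b}
  FOLLOW[S]={$,a,b}  FOLLOW[A]={$,a,b}  FOLLOW[B]={$,a,b}
iter 2: done
  FOLLOW[S]={$,a,b}  FOLLOW[A]={$,a,b}  FOLLOW[B]={$,a,b}

FOLLOW(B) = ["$", "a", "b"]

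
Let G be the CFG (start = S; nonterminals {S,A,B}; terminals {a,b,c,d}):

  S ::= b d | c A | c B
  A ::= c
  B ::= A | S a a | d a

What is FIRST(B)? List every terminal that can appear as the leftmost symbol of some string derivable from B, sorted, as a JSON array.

FIRST iteration:
pass 1:
  A via A→c: +{c}
  B via B→A: +{c}
  B via B→d a: +{d}
  S via S→b d: +{b}
  S via S→c A: +{c}
  FIRST(S)={b,c}  FIRST(A)={c}  FIRST(B)={c,d}
pass 2:
  B via B→S a a: +{b}
  FIRST(S)={b,c}  FIRST(A)={c}  FIRST(B)={b,c,d}
pass 3: (stable)
  FIRST(S)={b,c}  FIRST(A)={c}  FIRST(B)={b,c,d}

FIRST(B) = ["b", "c", "d"]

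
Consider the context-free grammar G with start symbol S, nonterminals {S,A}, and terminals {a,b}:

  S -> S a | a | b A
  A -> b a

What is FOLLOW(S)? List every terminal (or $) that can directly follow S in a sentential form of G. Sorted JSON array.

FIRST sets, iterate to fixpoint:
round 1:
  A via A→b a: +{b}
  S via S→a: +{a}
  S via S→b A: +{b}
  S: {a,b}  A: {b}
round 2: (stable)
  S: {a,b}  A: {b}

Compute FOLLOW by fixpoint:
FOLLOW(S) := {$}
pass 1:
  S→S a: FOLLOW(S) ⊇ FIRST(a) = {a}; new: +{a}
  S→b A: FOLLOW(A) ⊇ FOLLOW(S) ⊇ {$,a}; new: +{$,a}
  FOLLOW(S)={$,a}  FOLLOW(A)={$,a}
pass 2: — fixpoint
  FOLLOW(S)={$,a}  FOLLOW(A)={$,a}

FOLLOW(S) = ["$", "a"]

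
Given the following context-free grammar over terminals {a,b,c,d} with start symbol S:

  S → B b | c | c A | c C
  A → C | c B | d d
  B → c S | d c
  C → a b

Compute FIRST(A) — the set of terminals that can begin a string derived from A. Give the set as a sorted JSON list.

FIRST iteration:
[1]
  A via A→c B: +{c}
  A via A→d d: +{d}
  B via B→c S: +{c}
  B via B→d c: +{d}
  C via C→a b: +{a}
  S via S→B b: +{c,d}
  FIRST(S)={c,d}  FIRST(A)={c,d}  FIRST(B)={c,d}  FIRST(C)={a}
[2]
  A via A→C: +{a}
  FIRST(S)={c,d}  FIRST(A)={a,c,d}  FIRST(B)={c,d}  FIRST(C)={a}
[3] (no change)
  FIRST(S)={c,d}  FIRST(A)={a,c,d}  FIRST(B)={c,d}  FIRST(C)={a}

FIRST(A) = ["a", "c", "d"]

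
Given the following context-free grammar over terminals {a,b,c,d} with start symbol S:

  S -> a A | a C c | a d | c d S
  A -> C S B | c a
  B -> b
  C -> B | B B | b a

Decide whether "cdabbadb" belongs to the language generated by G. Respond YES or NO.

CNF form of G:
  S -> T0 X6 | T1 A | T1 T3 | T1 X5
  A -> C X4 | T0 T1
  B -> b
  C -> B B | T2 T1 | b
  T0 -> c
  T1 -> a
  T2 -> b
  T3 -> d
  X4 -> S B
  X5 -> C T0
  X6 -> T3 S

Fill CYK table bottom-up:
  T[0,0] 'c' = {T0}  orig:{}
  T[1,1] 'd' = {T3}  orig:{}
  T[2,2] 'a' = {T1}  orig:{}
  T[3,3] 'b' = {B,C,T2}  orig:{B,C}
  T[4,4] 'b' = {B,C,T2}  orig:{B,C}
  T[5,5] 'a' = {T1}  orig:{}
  T[6,6] 'd' = {T3}  orig:{}
  T[7,7] 'b' = {B,C,T2}  orig:{B,C}
  T[0,1] 'cd' = ∅
  T[1,2] 'da' = ∅
  T[2,3] 'ab' = ∅
  T[3,4] 'bb' = {C}
  T[4,5] 'ba' = {C}
  T[5,6] 'ad' = {S}
  T[6,7] 'db' = ∅
  T[0,2] 'cda' = ∅
  T[1,3] 'dab' = ∅
  T[2,4] 'abb' = ∅
  T[3,5] 'bba' = ∅
  T[4,6] 'bad' = ∅
  T[5,7] 'adb' = {X4}  orig:{}
  T[0,3] 'cdab' = ∅
  T[1,4] 'dabb' = ∅
  T[2,5] 'abba' = ∅
  T[3,6] 'bbad' = ∅
  T[4,7] 'badb' = {A}
  T[0,4] 'cdabb' = ∅
  T[1,5] 'dabba' = ∅
  T[2,6] 'abbad' = ∅
  T[3,7] 'bbadb' = {A}
  T[0,5] 'cdabba' = ∅
  T[1,6] 'dabbad' = ∅
  T[2,7] 'abbadb' = {S}
  T[0,6] 'cdabbad' = ∅
  T[1,7] 'dabbadb' = {X6}  orig:{}
  T[0,7] 'cdabbadb' = {S}

S ∈ T[0,7] ⇒ YES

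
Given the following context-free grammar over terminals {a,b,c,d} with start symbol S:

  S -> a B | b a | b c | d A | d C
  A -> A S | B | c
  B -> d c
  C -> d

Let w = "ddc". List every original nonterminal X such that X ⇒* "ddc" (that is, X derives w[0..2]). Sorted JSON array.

CNF form of G:
  S -> T0 A | T0 C | T2 B | T3 T1 | T3 T2
  A -> A S | T0 T1 | c
  B -> T0 T1
  C -> d
  T0 -> d
  T1 -> c
  T2 -> a
  T3 -> b

CYK table (by increasing span) (cells [i..j] with 0 ≤ i ≤ j ≤ 2 only):
  cell(0,0) d: {C,T0}  orig:{C}
  cell(1,1) d: {C,T0}  orig:{C}
  cell(2,2) c: {A,T1}  orig:{A}
  cell(0,1) dd: {S}
  cell(1,2) dc: {A,B,S}
  cell(0,2) ddc: {S}

Original NTs in T[0,2] deriving "ddc": ["S"]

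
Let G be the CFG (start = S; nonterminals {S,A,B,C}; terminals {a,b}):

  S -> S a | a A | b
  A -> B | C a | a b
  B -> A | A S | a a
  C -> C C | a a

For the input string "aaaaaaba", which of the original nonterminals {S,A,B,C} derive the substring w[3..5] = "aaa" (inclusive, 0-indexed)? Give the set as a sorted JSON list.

CNF form of G:
  S -> S T0 | T0 A | b
  A -> A S | C T0 | T0 T0 | T0 T1
  B -> A S | C T0 | T0 T0 | T0 T1
  C -> C C | T0 T0
  T0 -> a
  T1 -> b

CYK fill (cells [i..j] with 3 ≤ i ≤ j ≤ 5 only):
  [3..3]={T0}  "a"  orig:{}
  [4..4]={T0}  "a"  orig:{}
  [5..5]={T0}  "a"  orig:{}
  [3..4]={A,B,C}  "aa"
  [4..5]={A,B,C}  "aa"
  [3..5]={A,B,S}  "aaa"

Original NTs in T[3,5] deriving "aaa": ["A", "B", "S"]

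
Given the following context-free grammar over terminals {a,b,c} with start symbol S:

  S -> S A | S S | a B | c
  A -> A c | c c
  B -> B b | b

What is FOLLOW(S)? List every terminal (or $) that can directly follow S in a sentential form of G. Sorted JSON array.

Compute FIRST by fixpoint:
iter 1:
  A via A→c c: +{c}
  B via B→b: +{b}
  S via S→a B: +{a}
  S via S→c: +{c}
  FIRST[S]={a,c}  FIRST[A]={c}  FIRST[B]={b}
iter 2: (no change)
  FIRST[S]={a,c}  FIRST[A]={c}  FIRST[B]={b}

Compute FOLLOW by fixpoint:
seed FOLLOW(S) with $
round 1:
  A→A c: FOLLOW(A) ⊇ FIRST(c) = {c}; new: +{c}
  B→B b: FOLLOW(B) ⊇ FIRST(b) = {b}; new: +{b}
  S→S A: FOLLOW(S) ⊇ FIRST(A) = {c}; new: +{c}
  S→S A: FOLLOW(A) ⊇ FOLLOW(S) ⊇ {$,c}; new: +{$}
  S→S S: FOLLOW(S) ⊇ FIRST(S) = {a,c}; new: +{a}
  S→a B: FOLLOW(B) ⊇ FOLLOW(S) ⊇ {$,a,c}; new: +{$,a,c}
  S: {$,a,c}  A: {$,c}  B: {$,a,b,c}
round 2:
  S→S A: FOLLOW(A) ⊇ FOLLOW(S) ⊇ {$,a,c}; new: +{a}
  S: {$,a,c}  A: {$,a,c}  B: {$,a,b,c}
round 3: — fixpoint
  S: {$,a,c}  A: {$,a,c}  B: {$,a,b,c}

FOLLOW(S) = ["$", "a", "c"]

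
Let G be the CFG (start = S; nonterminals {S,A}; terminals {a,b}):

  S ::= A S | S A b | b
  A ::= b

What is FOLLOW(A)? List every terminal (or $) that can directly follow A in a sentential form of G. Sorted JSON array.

Compute FIRST by fixpoint:
pass 1:
  A via A→b: +{b}
  S via S→A S: +{b}
  FIRST(S)={b}  FIRST(A)={b}
pass 2: — fixpoint
  FIRST(S)={b}  FIRST(A)={b}

FOLLOW iteration:
seed FOLLOW(S) with $
round 1:
  S→A S: FOLLOW(A) ⊇ FIRST(S) = {b}; new: +{b}
  S→S A b: FOLLOW(S) ⊇ FIRST(A) = {b}; new: +{b}
  FOLLOW[S]={$,b}  FOLLOW[A]={b}
round 2: — fixpoint
  FOLLOW[S]={$,b}  FOLLOW[A]={b}

FOLLOW(A) = ["b"]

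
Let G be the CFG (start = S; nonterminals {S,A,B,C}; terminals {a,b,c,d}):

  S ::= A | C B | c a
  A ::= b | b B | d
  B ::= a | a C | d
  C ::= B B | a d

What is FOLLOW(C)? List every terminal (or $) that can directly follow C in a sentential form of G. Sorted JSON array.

Compute FIRST by fixpoint:
iter 1:
  A via A→b: +{b}
  A via A→d: +{d}
  B via B→a: +{a}
  B via B→d: +{d}
  C via C→B B: +{a,d}
  S via S→A: +{b,d}
  S via S→C B: +{a}
  S via S→c a: +{c}
  S: {a,b,c,d}  A: {b,d}  B: {a,d}  C: {a,d}
iter 2: — fixpoint
  S: {a,b,c,d}  A: {b,d}  B: {a,d}  C: {a,d}

FOLLOW iteration:
initialize: $ ∈ FOLLOW(S)
iter 1:
  C→B B: FOLLOW(B) ⊇ FIRST(B) = {a,d}; new: +{a,d}
  S→A: FOLLOW(A) ⊇ FOLLOW(S) ⊇ {$}; new: +{$}
  S→C B: FOLLOW(C) ⊇ FIRST(B) = {a,d}; new: +{a,d}
  S→C B: FOLLOW(B) ⊇ FOLLOW(S) ⊇ {$}; new: +{$}
  FOLLOW[S]={$}  FOLLOW[A]={$}  FOLLOW[B]={$,a,d}  FOLLOW[C]={a,d}
iter 2:
  B→a C: FOLLOW(C) ⊇ FOLLOW(B) ⊇ {$,a,d}; new: +{$}
  FOLLOW[S]={$}  FOLLOW[A]={$}  FOLLOW[B]={$,a,d}  FOLLOW[C]={$,a,d}
iter 3: done
  FOLLOW[S]={$}  FOLLOW[A]={$}  FOLLOW[B]={$,a,d}  FOLLOW[C]={$,a,d}

FOLLOW(C) = ["$", "a", "d"]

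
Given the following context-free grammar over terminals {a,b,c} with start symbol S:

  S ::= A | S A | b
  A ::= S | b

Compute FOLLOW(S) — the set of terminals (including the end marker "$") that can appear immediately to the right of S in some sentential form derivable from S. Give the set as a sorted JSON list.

FIRST sets, iterate to fixpoint:
round 1:
  A via A→b: +{b}
  S via S→A: +{b}
  FIRST(S)={b}  FIRST(A)={b}
round 2: (stable)
  FIRST(S)={b}  FIRST(A)={b}

FOLLOW sets:
initialize: $ ∈ FOLLOW(S)
round 1:
  S→A: FOLLOW(A) ⊇ FOLLOW(S) ⊇ {$}; new: +{$}
  S→S A: FOLLOW(S) ⊇ FIRST(A) = {b}; new: +{b}
  S→S A: FOLLOW(A) ⊇ FOLLOW(S) ⊇ {$,b}; new: +{b}
  FOLLOW(S)={$,b}  FOLLOW(A)={$,b}
round 2: — fixpoint
  FOLLOW(S)={$,b}  FOLLOW(A)={$,b}

FOLLOW(S) = ["$", "b"]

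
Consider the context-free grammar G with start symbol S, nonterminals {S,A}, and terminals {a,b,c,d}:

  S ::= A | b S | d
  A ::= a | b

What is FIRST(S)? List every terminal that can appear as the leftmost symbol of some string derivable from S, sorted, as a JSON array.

FIRST iteration:
pass 1:
  A via A→a: +{a}
  A via A→b: +{b}
  S via S→A: +{a,b}
  S via S→d: +{d}
  FIRST[S]={a,b,d}  FIRST[A]={a,b}
pass 2: (stable)
  FIRST[S]={a,b,d}  FIRST[A]={a,b}

FIRST(S) = ["a", "b", "d"]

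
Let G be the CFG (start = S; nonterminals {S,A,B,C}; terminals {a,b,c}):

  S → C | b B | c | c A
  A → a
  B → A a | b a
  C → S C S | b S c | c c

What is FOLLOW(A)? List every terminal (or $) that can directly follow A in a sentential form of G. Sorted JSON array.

FIRST iteration:
[1]
  A via A→a: +{a}
  B via B→A a: +{a}
  B via B→b a: +{b}
  C via C→b S c: +{b}
  C via C→c c: +{c}
  S via S→C: +{b,c}
  S: {b,c}  A: {a}  B: {a,b}  C: {b,c}
[2] (no change)
  S: {b,c}  A: {a}  B: {a,b}  C: {b,c}

FOLLOW iteration:
FOLLOW(S) := {$}
pass 1:
  B→A a: FOLLOW(A) ⊇ FIRST(a) = {a}; new: +{a}
  C→S C S: FOLLOW(S) ⊇ FIRST(C) = {b,c}; new: +{b,c}
  C→S C S: FOLLOW(C) ⊇ FIRST(S) = {b,c}; new: +{b,c}
  S→C: FOLLOW(C) ⊇ FOLLOW(S) ⊇ {$,b,c}; new: +{$}
  S→b B: FOLLOW(B) ⊇ FOLLOW(S) ⊇ {$,b,c}; new: +{$,b,c}
  S→c A: FOLLOW(A) ⊇ FOLLOW(S) ⊇ {$,b,c}; new: +{$,b,c}
  S: {$,b,c}  A: {$,a,b,c}  B: {$,b,c}  C: {$,b,c}
pass 2: (no change)
  S: {$,b,c}  A: {$,a,b,c}  B: {$,b,c}  C: {$,b,c}

FOLLOW(A) = ["$", "a", "b", "c"]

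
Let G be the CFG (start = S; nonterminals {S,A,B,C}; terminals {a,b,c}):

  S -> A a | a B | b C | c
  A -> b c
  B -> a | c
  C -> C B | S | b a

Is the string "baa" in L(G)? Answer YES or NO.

Convert to CNF:
  S -> A T2 | T0 C | T2 B | c
  A -> T0 T1
  B -> a | c
  C -> A T2 | C B | T0 C | T0 T2 | T2 B | c
  T0 -> b
  T1 -> c
  T2 -> a

CYK table (by increasing span):
  [0..0]={T0}  "b"  orig:{}
  [1..1]={B,T2}  "a"  orig:{B}
  [2..2]={B,T2}  "a"  orig:{B}
  [0..1]={C}  "ba"
  [1..2]={C,S}  "aa"
  [0..2]={C,S}  "baa"

S ∈ T[0,2] ⇒ YES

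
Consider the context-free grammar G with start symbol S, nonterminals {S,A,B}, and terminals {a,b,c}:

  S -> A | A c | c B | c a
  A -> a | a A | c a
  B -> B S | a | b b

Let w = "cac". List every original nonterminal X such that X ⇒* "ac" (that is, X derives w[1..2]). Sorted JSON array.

CNF form of G:
  S -> A T1 | T0 A | T1 B | T1 T0 | a
  A -> T0 A | T1 T0 | a
  B -> B S | T2 T2 | a
  T0 -> a
  T1 -> c
  T2 -> b

CYK table (by increasing span), restricted to cells inside w[1..2]:
  [1..1]={A,B,S,T0}  "a"  orig:{A,B,S}
  [2..2]={T1}  "c"  orig:{}
  [1..2]={S}  "ac"

Original NTs in T[1,2] deriving "ac": ["S"]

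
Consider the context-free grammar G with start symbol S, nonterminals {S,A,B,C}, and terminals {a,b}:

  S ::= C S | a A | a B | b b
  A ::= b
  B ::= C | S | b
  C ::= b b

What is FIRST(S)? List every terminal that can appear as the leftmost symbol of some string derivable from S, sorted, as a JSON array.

FIRST sets, iterate to fixpoint:
iter 1:
  A via A→b: +{b}
  B via B→b: +{b}
  C via C→b b: +{b}
  S via S→C S: +{b}
  S via S→a A: +{a}
  FIRST[S]={a,b}  FIRST[A]={b}  FIRST[B]={b}  FIRST[C]={b}
iter 2:
  B via B→S: +{a}
  FIRST[S]={a,b}  FIRST[A]={b}  FIRST[B]={a,b}  FIRST[C]={b}
iter 3: (no change)
  FIRST[S]={a,b}  FIRST[A]={b}  FIRST[B]={a,b}  FIRST[C]={b}

FIRST(S) = ["a", "b"]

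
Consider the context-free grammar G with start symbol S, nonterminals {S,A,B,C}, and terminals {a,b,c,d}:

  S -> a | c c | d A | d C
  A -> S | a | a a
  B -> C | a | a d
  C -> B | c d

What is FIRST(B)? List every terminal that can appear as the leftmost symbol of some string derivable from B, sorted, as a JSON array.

Compute FIRST by fixpoint:
pass 1:
  A via A→a: +{a}
  B via B→a: +{a}
  C via C→B: +{a}
  C via C→c d: +{c}
  S via S→a: +{a}
  S via S→c c: +{c}
  S via S→d A: +{d}
  FIRST(S)={a,c,d}  FIRST(A)={a}  FIRST(B)={a}  FIRST(C)={a,c}
pass 2:
  A via A→S: +{c,d}
  B via B→C: +{c}
  FIRST(S)={a,c,d}  FIRST(A)={a,c,d}  FIRST(B)={a,c}  FIRST(C)={a,c}
pass 3: (stable)
  FIRST(S)={a,c,d}  FIRST(A)={a,c,d}  FIRST(B)={a,c}  FIRST(C)={a,c}

FIRST(B) = ["a", "c"]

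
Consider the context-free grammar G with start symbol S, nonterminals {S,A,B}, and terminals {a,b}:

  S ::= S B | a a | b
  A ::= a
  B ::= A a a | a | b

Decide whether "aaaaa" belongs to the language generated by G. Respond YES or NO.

CNF form of G:
  S -> S B | T0 T0 | b
  A -> a
  B -> A X1 | a | b
  T0 -> a
  X1 -> T0 T0

CYK fill:
  [0..0]={A,B,T0}  "a"  orig:{A,B}
  [1..1]={A,B,T0}  "a"  orig:{A,B}
  [2..2]={A,B,T0}  "a"  orig:{A,B}
  [3..3]={A,B,T0}  "a"  orig:{A,B}
  [4..4]={A,B,T0}  "a"  orig:{A,B}
  [0..1]={S,X1}  "aa"  orig:{S}
  [1..2]={S,X1}  "aa"  orig:{S}
  [2..3]={S,X1}  "aa"  orig:{S}
  [3..4]={S,X1}  "aa"  orig:{S}
  [0..2]={B,S}  "aaa"
  [1..3]={B,S}  "aaa"
  [2..4]={B,S}  "aaa"
  [0..3]={S}  "aaaa"
  [1..4]={S}  "aaaa"
  [0..4]={S}  "aaaaa"

S ∈ T[0,4] ⇒ YES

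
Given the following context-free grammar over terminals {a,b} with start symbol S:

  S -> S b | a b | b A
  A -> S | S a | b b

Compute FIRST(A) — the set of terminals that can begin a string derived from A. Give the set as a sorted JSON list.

Compute FIRST by fixpoint:
round 1:
  A via A→b b: +{b}
  S via S→a b: +{a}
  S via S→b A: +{b}
  S: {a,b}  A: {b}
round 2:
  A via A→S: +{a}
  S: {a,b}  A: {a,b}
round 3: (no change)
  S: {a,b}  A: {a,b}

FIRST(A) = ["a", "b"]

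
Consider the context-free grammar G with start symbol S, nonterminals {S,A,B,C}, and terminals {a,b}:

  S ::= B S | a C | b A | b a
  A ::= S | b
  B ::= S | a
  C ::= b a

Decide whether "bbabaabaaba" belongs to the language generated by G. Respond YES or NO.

CNF form of G:
  S -> B S | T0 C | T1 A | T1 T0
  A -> B S | T0 C | T1 A | T1 T0 | b
  B -> B S | T0 C | T1 A | T1 T0 | a
  C -> T1 T0
  T0 -> a
  T1 -> b

Fill CYK table bottom-up:
  cell(0,0) b: {A,T1}  orig:{A}
  cell(1,1) b: {A,T1}  orig:{A}
  cell(2,2) a: {B,T0}  orig:{B}
  cell(3,3) b: {A,T1}  orig:{A}
  cell(4,4) a: {B,T0}  orig:{B}
  cell(5,5) a: {B,T0}  orig:{B}
  cell(6,6) b: {A,T1}  orig:{A}
  cell(7,7) a: {B,T0}  orig:{B}
  cell(8,8) a: {B,T0}  orig:{B}
  cell(9,9) b: {A,T1}  orig:{A}
  cell(10,10) a: {B,T0}  orig:{B}
  cell(0,1) bb: {A,B,S}
  cell(1,2) ba: {A,B,C,S}
  cell(2,3) ab: ∅
  cell(3,4) ba: {A,B,C,S}
  cell(4,5) aa: ∅
  cell(5,6) ab: ∅
  cell(6,7) ba: {A,B,C,S}
  cell(7,8) aa: ∅
  cell(8,9) ab: ∅
  cell(9,10) ba: {A,B,C,S}
  cell(0,2) bba: {A,B,S}
  cell(1,3) bab: ∅
  cell(2,4) aba: {A,B,S}
  cell(3,5) baa: ∅
  cell(4,6) aab: ∅
  cell(5,7) aba: {A,B,S}
  cell(6,8) baa: ∅
  cell(7,9) aab: ∅
  cell(8,10) aba: {A,B,S}
  cell(0,3) bbab: ∅
  cell(1,4) baba: {A,B,S}
  cell(2,5) abaa: ∅
  cell(3,6) baab: ∅
  cell(4,7) aaba: {A,B,S}
  cell(5,8) abaa: ∅
  cell(6,9) baab: ∅
  cell(7,10) aaba: {A,B,S}
  cell(0,4) bbaba: {A,B,S}
  cell(1,5) babaa: ∅
  cell(2,6) abaab: ∅
  cell(3,7) baaba: {A,B,S}
  cell(4,8) aabaa: ∅
  cell(5,9) abaab: ∅
  cell(6,10) baaba: {A,B,S}
  cell(0,5) bbabaa: ∅
  cell(1,6) babaab: ∅
  cell(2,7) abaaba: {A,B,S}
  cell(3,8) baabaa: ∅
  cell(4,9) aabaab: ∅
  cell(5,10) abaaba: {A,B,S}
  cell(0,6) bbabaab: ∅
  cell(1,7) babaaba: {A,B,S}
  cell(2,8) abaabaa: ∅
  cell(3,9) baabaab: ∅
  cell(4,10) aabaaba: {A,B,S}
  cell(0,7) bbabaaba: {A,B,S}
  cell(1,8) babaabaa: ∅
  cell(2,9) abaabaab: ∅
  cell(3,10) baabaaba: {A,B,S}
  cell(0,8) bbabaabaa: ∅
  cell(1,9) babaabaab: ∅
  cell(2,10) abaabaaba: {A,B,S}
  cell(0,9) bbabaabaab: ∅
  cell(1,10) babaabaaba: {A,B,S}
  cell(0,10) bbabaabaaba: {A,B,S}

S ∈ T[0,10] ⇒ YES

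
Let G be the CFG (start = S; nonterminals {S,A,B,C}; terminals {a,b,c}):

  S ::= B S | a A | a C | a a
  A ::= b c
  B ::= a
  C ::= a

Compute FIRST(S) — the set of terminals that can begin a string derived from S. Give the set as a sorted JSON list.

FIRST iteration:
pass 1:
  A via A→b c: +{b}
  B via B→a: +{a}
  C via C→a: +{a}
  S via S→B S: +{a}
  FIRST[S]={a}  FIRST[A]={b}  FIRST[B]={a}  FIRST[C]={a}
pass 2: done
  FIRST[S]={a}  FIRST[A]={b}  FIRST[B]={a}  FIRST[C]={a}

FIRST(S) = ["a"]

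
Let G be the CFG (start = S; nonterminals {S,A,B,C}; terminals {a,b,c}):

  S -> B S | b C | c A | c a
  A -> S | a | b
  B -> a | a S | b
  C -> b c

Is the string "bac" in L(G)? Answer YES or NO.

CNF form of G:
  S -> B S | T0 C | T1 A | T1 T2
  A -> B S | T0 C | T1 A | T1 T2 | a | b
  B -> T2 S | a | b
  C -> T0 T1
  T0 -> b
  T1 -> c
  T2 -> a

CYK table (by increasing span):
  [0..0]={A,B,T0}  "b"  orig:{A,B}
  [1..1]={A,B,T2}  "a"  orig:{A,B}
  [2..2]={T1}  "c"  orig:{}
  [0..1]=∅  "ba"
  [1..2]=∅  "ac"
  [0..2]=∅  "bac"

S ∉ T[0,2] ⇒ NO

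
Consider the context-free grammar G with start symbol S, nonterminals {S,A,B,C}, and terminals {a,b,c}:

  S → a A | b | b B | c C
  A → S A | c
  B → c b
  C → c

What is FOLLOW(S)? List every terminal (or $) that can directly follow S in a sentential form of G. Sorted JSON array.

FIRST sets, iterate to fixpoint:
[1]
  A via A→c: +{c}
  B via B→c b: +{c}
  C via C→c: +{c}
  S via S→a A: +{a}
  S via S→b: +{b}
  S via S→c C: +{c}
  S: {a,b,c}  A: {c}  B: {c}  C: {c}
[2]
  A via A→S A: +{a,b}
  S: {a,b,c}  A: {a,b,c}  B: {c}  C: {c}
[3] (no change)
  S: {a,b,c}  A: {a,b,c}  B: {c}  C: {c}

Compute FOLLOW by fixpoint:
initialize: $ ∈ FOLLOW(S)
pass 1:
  A→S A: FOLLOW(S) ⊇ FIRST(A) = {a,b,c}; new: +{a,b,c}
  S→a A: FOLLOW(A) ⊇ FOLLOW(S) ⊇ {$,a,b,c}; new: +{$,a,b,c}
  S→b B: FOLLOW(B) ⊇ FOLLOW(S) ⊇ {$,a,b,c}; new: +{$,a,b,c}
  S→c C: FOLLOW(C) ⊇ FOLLOW(S) ⊇ {$,a,b,c}; new: +{$,a,b,c}
  FOLLOW[S]={$,a,b,c}  FOLLOW[A]={$,a,b,c}  FOLLOW[B]={$,a,b,c}  FOLLOW[C]={$,a,b,c}
pass 2: (stable)
  FOLLOW[S]={$,a,b,c}  FOLLOW[A]={$,a,b,c}  FOLLOW[B]={$,a,b,c}  FOLLOW[C]={$,a,b,c}

FOLLOW(S) = ["$", "a", "b", "c"]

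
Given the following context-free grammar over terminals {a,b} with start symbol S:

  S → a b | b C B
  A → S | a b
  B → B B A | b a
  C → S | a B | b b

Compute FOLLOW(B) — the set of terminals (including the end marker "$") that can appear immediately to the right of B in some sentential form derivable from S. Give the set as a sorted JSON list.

Compute FIRST by fixpoint:
pass 1:
  A via A→a b: +{a}
  B via B→b a: +{b}
  C via C→a B: +{a}
  C via C→b b: +{b}
  S via S→a b: +{a}
  S via S→b C B: +{b}
  S: {a,b}  A: {a}  B: {b}  C: {a,b}
pass 2:
  A via A→S: +{b}
  S: {a,b}  A: {a,b}  B: {b}  C: {a,b}
pass 3: (no change)
  S: {a,b}  A: {a,b}  B: {b}  C: {a,b}

FOLLOW sets:
FOLLOW(S) := {$}
pass 1:
  B→B B A: FOLLOW(B) ⊇ FIRST(B) = {b}; new: +{b}
  B→B B A: FOLLOW(B) ⊇ FIRST(A) = {a,b}; new: +{a}
  B→B B A: FOLLOW(A) ⊇ FOLLOW(B) ⊇ {a,b}; new: +{a,b}
  S→b C B: FOLLOW(C) ⊇ FIRST(B) = {b}; new: +{b}
  S→b C B: FOLLOW(B) ⊇ FOLLOW(S) ⊇ {$}; new: +{$}
  S: {$}  A: {a,b}  B: {$,a,b}  C: {b}
pass 2:
  A→S: FOLLOW(S) ⊇ FOLLOW(A) ⊇ {a,b}; new: +{a,b}
  B→B B A: FOLLOW(A) ⊇ FOLLOW(B) ⊇ {$,a,b}; new: +{$}
  S: {$,a,b}  A: {$,a,b}  B: {$,a,b}  C: {b}
pass 3: done
  S: {$,a,b}  A: {$,a,b}  B: {$,a,b}  C: {b}

FOLLOW(B) = ["$", "a", "b"]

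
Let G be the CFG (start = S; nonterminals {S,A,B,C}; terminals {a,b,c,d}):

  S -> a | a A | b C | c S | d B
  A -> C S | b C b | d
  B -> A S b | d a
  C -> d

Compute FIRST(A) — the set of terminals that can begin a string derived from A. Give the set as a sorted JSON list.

Compute FIRST by fixpoint:
pass 1:
  A via A→b C b: +{b}
  A via A→d: +{d}
  B via B→A S b: +{b,d}
  C via C→d: +{d}
  S via S→a: +{a}
  S via S→b C: +{b}
  S via S→c S: +{c}
  S via S→d B: +{d}
  FIRST(S)={a,b,c,d}  FIRST(A)={b,d}  FIRST(B)={b,d}  FIRST(C)={d}
pass 2: done
  FIRST(S)={a,b,c,d}  FIRST(A)={b,d}  FIRST(B)={b,d}  FIRST(C)={d}

FIRST(A) = ["b", "d"]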